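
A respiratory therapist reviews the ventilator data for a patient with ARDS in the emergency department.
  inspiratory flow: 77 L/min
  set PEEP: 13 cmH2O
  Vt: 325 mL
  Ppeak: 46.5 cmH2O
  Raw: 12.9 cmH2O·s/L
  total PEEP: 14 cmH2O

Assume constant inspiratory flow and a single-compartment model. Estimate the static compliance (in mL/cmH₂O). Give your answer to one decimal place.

Flow: 77 L/min ÷ 60 = 1.2833 L/s.
Total PEEP = 14 cmH2O (set 13 + intrinsic 1); this is the baseline alveolar pressure.
Equation of motion (constant flow): PIP = Vt/C + R·V̇ + PEEP.
Vt/C = PIP − R·V̇ − PEEP = 46.5 − 12.9×1.2833 − 14 = 46.5 − 16.555 − 14 = 15.945 cmH2O.
C = Vt / 15.945 = 325 / 15.945 = 20.383 mL/cmH2O.

20.4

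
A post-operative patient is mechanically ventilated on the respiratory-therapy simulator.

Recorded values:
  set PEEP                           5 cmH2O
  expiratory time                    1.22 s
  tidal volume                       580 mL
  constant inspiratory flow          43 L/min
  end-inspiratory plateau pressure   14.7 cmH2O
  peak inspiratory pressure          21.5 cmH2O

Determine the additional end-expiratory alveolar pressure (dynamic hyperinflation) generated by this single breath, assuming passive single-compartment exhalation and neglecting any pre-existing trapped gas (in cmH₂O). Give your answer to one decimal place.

1.1

Flow: 43 L/min ÷ 60 = 0.7167 L/s.
R = (PIP − Pplat)/V̇ = (21.5 − 14.7) / 0.7167 = 6.8/0.7167 = 9.488 cmH2O·s/L.
C = Vt/(Pplat − PEEP) = 580.0 / (14.7 − 5) = 580.0/9.7 = 59.794 mL/cmH2O.
τ = R × C = 9.488 × 0.05979 L/cmH2O = 0.5673 s.
Fraction remaining = e^(−Te/τ) = e^(−1.22/0.5673) = 0.1164; trapped volume = 580.0 × 0.1164 = 67.512 mL.
Additional alveolar pressure from trapping ≈ V_trapped / C = 67.512 / 59.794 = 1.129 cmH2O.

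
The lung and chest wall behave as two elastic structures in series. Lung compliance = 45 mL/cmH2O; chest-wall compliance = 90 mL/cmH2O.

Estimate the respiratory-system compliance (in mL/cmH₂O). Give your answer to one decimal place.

Lung and chest wall are elastances in series: 1/Crs = 1/CL + 1/Ccw.
1/Crs = 1/45 + 1/90 = 0.03333.
Crs = 30.003 mL/cmH2O.

30.0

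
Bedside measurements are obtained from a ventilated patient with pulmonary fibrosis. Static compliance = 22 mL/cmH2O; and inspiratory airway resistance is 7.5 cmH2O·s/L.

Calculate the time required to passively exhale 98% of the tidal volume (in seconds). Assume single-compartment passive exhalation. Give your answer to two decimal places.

τ = R × C = 7.5 × 22 mL/cmH2O = 7.5 × 0.022 L/cmH2O = 0.165 s.
Exhaled fraction f = 1 − e^(−t/τ) → t = −τ·ln(1 − f) = −0.165·ln(0.02) = 0.6455 s.

0.65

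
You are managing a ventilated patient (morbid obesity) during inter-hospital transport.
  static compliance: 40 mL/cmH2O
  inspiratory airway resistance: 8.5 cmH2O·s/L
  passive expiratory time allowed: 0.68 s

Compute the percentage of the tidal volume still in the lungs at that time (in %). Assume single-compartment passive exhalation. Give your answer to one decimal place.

13.5

τ = R × C = 8.5 × 40 mL/cmH2O = 8.5 × 0.040 L/cmH2O = 0.34 s.
Passive exhalation: V(t)/V₀ = e^(−t/τ) = e^(−0.68/0.34) = 0.1353.
Fraction remaining = 0.1353 → 13.53%.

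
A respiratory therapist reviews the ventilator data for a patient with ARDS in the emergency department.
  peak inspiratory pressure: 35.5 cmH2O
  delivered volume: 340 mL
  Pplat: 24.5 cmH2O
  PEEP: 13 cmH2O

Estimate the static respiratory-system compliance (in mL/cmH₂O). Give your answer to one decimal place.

29.6

Cstat = Vt / (Pplat − PEEP) = 340 / (24.5 − 13) = 340 / 11.5 = 29.565 mL/cmH2O.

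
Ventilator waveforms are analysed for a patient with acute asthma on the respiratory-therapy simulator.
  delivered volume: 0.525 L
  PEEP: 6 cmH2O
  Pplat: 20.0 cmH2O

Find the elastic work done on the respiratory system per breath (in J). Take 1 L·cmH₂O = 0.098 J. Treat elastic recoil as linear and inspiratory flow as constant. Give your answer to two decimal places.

Elastic work ≈ ½ × (Pplat − PEEP) × Vt = 0.5 × (20.0 − 6) × 0.525 L = 0.5 × 14.0 × 0.525 = 3.675 L·cmH2O.
× 0.098 J/(L·cmH2O) → 0.3602 J.

0.36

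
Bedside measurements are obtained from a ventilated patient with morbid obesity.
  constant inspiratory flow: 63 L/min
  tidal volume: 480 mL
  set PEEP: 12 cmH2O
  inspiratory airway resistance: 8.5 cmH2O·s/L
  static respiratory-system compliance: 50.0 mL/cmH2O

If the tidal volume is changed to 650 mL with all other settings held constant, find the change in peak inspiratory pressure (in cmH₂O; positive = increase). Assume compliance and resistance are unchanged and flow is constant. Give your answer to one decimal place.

3.4

PIP = Vt/C + R·V̇ + PEEP (constant-flow equation of motion).
Only the elastic term changes: ΔPIP = ΔVt / C = (650 − 480) / 50.0 = 3.4 cmH2O.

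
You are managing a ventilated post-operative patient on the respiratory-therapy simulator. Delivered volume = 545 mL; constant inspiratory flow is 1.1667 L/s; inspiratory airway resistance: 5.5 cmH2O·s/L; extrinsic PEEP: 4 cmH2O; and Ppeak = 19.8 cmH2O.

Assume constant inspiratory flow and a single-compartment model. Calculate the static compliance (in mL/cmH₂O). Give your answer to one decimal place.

58.1

Equation of motion (constant flow): PIP = Vt/C + R·V̇ + PEEP.
Vt/C = PIP − R·V̇ − PEEP = 19.8 − 5.5×1.1667 − 4 = 19.8 − 6.417 − 4 = 9.383 cmH2O.
C = Vt / 9.383 = 545 / 9.383 = 58.084 mL/cmH2O.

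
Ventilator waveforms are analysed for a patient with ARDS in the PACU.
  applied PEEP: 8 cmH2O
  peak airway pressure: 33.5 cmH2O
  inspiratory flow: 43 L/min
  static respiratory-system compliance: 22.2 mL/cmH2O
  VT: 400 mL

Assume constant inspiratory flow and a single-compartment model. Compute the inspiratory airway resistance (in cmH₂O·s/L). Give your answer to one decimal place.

10.4

Flow: 43 L/min ÷ 60 = 0.7167 L/s.
Equation of motion (constant flow): PIP = Vt/C + R·V̇ + PEEP.
R·V̇ = PIP − Vt/C − PEEP = 33.5 − 400/22.2 − 8 = 33.5 − 18.018 − 8 = 7.482 cmH2O.
R = 7.482 / 0.7167 = 10.44 cmH2O·s/L.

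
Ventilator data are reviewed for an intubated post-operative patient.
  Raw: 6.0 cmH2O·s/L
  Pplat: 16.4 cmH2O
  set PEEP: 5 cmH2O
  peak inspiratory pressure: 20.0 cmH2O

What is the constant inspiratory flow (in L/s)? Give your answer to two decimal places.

flow = (PIP − Pplat) / Raw = 3.6 / 6.0 = 0.6 L/s.

0.60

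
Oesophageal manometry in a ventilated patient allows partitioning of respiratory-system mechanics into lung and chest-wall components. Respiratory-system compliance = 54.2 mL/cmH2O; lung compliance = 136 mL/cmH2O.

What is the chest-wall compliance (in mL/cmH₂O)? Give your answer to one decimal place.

1/Ccw = 1/Crs − 1/CL.
1/Ccw = 1/54.2 − 1/136 = 0.0111.
Ccw = 90.09 mL/cmH2O.

90.1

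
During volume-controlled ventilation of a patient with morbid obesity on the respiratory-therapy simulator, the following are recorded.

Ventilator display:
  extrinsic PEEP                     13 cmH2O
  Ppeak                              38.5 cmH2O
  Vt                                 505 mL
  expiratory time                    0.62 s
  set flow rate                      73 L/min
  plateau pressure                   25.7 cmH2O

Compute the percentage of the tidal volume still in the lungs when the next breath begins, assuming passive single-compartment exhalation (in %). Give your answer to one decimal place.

Flow: 73 L/min ÷ 60 = 1.2167 L/s.
R = (PIP − Pplat)/V̇ = (38.5 − 25.7) / 1.2167 = 12.8/1.2167 = 10.52 cmH2O·s/L.
C = Vt/(Pplat − PEEP) = 505.0 / (25.7 − 13) = 505.0/12.7 = 39.764 mL/cmH2O.
τ = R × C = 10.52 × 0.03976 L/cmH2O = 0.4183 s.
Fraction remaining at end-expiration = e^(−Te/τ) = e^(−0.62/0.4183) = 0.2271 → 22.71%.

22.7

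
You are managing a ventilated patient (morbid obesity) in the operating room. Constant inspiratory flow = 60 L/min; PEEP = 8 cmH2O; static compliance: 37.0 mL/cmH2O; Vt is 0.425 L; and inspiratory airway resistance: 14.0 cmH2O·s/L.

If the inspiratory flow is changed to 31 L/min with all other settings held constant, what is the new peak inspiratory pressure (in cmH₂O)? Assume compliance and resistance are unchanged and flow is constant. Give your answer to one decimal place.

Flow: 60 L/min ÷ 60 = 1 L/s.
New flow: 31 L/min ÷ 60 = 0.5167 L/s.
PIP = Vt/C + R·V̇ + PEEP (constant-flow equation of motion).
Only the resistive term changes: ΔPIP = R × ΔV̇ = 14.0 × (0.5167 − 1) = 14.0 × -0.4833 = -6.766 cmH2O.
Original PIP = 425/37.0 + 14.0×1 + 8 = 33.486 cmH2O; new PIP = 33.486 + (-6.766) = 26.72 cmH2O.

26.7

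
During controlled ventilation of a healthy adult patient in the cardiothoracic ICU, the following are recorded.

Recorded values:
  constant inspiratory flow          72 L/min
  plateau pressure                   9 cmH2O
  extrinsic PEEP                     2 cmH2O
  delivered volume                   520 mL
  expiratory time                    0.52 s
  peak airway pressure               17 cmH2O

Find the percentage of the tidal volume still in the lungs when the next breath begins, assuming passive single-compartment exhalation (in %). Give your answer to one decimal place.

35.0

Flow: 72 L/min ÷ 60 = 1.2 L/s.
R = (PIP − Pplat)/V̇ = (17 − 9) / 1.2 = 8.0/1.2 = 6.667 cmH2O·s/L.
C = Vt/(Pplat − PEEP) = 520.0 / (9 − 2) = 520.0/7.0 = 74.286 mL/cmH2O.
τ = R × C = 6.667 × 0.07429 L/cmH2O = 0.4953 s.
Fraction remaining at end-expiration = e^(−Te/τ) = e^(−0.52/0.4953) = 0.35 → 35.0%.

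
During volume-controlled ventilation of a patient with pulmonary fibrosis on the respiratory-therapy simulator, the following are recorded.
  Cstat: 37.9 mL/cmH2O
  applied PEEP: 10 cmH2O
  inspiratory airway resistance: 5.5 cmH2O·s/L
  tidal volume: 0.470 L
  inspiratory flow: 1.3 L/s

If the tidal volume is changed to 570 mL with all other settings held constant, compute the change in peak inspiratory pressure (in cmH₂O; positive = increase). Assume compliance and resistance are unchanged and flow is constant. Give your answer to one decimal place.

2.6

PIP = Vt/C + R·V̇ + PEEP (constant-flow equation of motion).
Only the elastic term changes: ΔPIP = ΔVt / C = (570 − 470) / 37.9 = 2.639 cmH2O.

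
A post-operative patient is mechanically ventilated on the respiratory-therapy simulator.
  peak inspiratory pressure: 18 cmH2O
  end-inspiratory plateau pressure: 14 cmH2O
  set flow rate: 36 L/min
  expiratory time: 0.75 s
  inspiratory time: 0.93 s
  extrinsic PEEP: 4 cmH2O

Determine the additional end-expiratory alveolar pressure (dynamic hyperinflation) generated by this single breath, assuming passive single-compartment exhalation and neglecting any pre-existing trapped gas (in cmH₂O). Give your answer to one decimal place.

1.3

Flow: 36 L/min ÷ 60 = 0.6 L/s.
Vt = flow × Ti = 0.6 L/s × 0.93 s × 1000 mL/L = 558.0 mL.
R = (PIP − Pplat)/V̇ = (18 − 14) / 0.6 = 4.0/0.6 = 6.667 cmH2O·s/L.
C = Vt/(Pplat − PEEP) = 558.0 / (14 − 4) = 558.0/10.0 = 55.8 mL/cmH2O.
τ = R × C = 6.667 × 0.0558 L/cmH2O = 0.372 s.
Fraction remaining = e^(−Te/τ) = e^(−0.75/0.372) = 0.1332; trapped volume = 558.0 × 0.1332 = 74.326 mL.
Additional alveolar pressure from trapping ≈ V_trapped / C = 74.326 / 55.8 = 1.332 cmH2O.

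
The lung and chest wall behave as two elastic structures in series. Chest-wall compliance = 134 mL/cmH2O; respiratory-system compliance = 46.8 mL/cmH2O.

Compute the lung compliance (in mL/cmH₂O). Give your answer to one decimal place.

1/CL = 1/Crs − 1/Ccw.
1/CL = 1/46.8 − 1/134 = 0.0139.
CL = 71.942 mL/cmH2O.

71.9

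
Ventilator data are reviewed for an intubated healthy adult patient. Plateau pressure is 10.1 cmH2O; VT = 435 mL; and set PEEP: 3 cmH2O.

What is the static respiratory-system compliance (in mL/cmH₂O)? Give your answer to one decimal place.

Cstat = Vt / (Pplat − PEEP) = 435 / (10.1 − 3) = 435 / 7.1 = 61.268 mL/cmH2O.

61.3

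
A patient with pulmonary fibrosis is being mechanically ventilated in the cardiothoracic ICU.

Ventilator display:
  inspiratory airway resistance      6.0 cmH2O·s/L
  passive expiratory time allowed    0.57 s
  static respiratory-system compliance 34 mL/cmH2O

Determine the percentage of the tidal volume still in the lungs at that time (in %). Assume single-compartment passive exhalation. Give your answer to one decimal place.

6.1

τ = R × C = 6.0 × 34 mL/cmH2O = 6.0 × 0.034 L/cmH2O = 0.204 s.
Passive exhalation: V(t)/V₀ = e^(−t/τ) = e^(−0.57/0.204) = 0.06117.
Fraction remaining = 0.06117 → 6.117%.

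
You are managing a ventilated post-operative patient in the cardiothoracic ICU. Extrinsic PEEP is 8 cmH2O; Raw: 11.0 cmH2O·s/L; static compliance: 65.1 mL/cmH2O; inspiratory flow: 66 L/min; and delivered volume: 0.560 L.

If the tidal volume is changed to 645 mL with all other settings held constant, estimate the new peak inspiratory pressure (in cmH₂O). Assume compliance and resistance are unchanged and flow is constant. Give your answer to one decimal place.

30.0

Flow: 66 L/min ÷ 60 = 1.1 L/s.
PIP = Vt/C + R·V̇ + PEEP (constant-flow equation of motion).
Only the elastic term changes: ΔPIP = ΔVt / C = (645 − 560) / 65.1 = 1.306 cmH2O.
Original PIP = 560/65.1 + 11.0×1.1 + 8 = 28.702 cmH2O; new PIP = 28.702 + (1.306) = 30.008 cmH2O.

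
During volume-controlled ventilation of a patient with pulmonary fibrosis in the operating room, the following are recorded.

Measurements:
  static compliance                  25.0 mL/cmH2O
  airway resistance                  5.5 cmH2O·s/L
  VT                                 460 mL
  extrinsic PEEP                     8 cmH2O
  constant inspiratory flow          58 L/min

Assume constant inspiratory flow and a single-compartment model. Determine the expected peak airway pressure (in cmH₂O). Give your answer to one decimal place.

Flow: 58 L/min ÷ 60 = 0.9667 L/s.
Equation of motion (constant flow): PIP = Vt/C + R·V̇ + PEEP.
PIP = 460/25.0 + 5.5×0.9667 + 8 = 18.4 + 5.317 + 8 = 31.717 cmH2O.

31.7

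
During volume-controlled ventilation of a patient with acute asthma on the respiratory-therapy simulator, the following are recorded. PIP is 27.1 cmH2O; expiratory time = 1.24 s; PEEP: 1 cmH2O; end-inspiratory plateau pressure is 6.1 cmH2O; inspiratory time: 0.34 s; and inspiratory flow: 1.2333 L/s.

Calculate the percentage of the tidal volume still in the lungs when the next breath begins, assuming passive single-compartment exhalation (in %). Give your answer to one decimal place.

41.2

Vt = flow × Ti = 1.2333 L/s × 0.34 s × 1000 mL/L = 419.32 mL.
R = (PIP − Pplat)/V̇ = (27.1 − 6.1) / 1.2333 = 21.0/1.2333 = 17.027 cmH2O·s/L.
C = Vt/(Pplat − PEEP) = 419.32 / (6.1 − 1) = 419.32/5.1 = 82.22 mL/cmH2O.
τ = R × C = 17.027 × 0.08222 L/cmH2O = 1.4 s.
Fraction remaining at end-expiration = e^(−Te/τ) = e^(−1.24/1.4) = 0.4124 → 41.24%.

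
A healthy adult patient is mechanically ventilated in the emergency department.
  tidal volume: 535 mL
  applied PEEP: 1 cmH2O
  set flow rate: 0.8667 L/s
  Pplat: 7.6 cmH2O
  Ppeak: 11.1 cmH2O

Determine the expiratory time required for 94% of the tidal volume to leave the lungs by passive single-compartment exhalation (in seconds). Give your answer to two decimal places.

0.92

R = (PIP − Pplat)/V̇ = (11.1 − 7.6) / 0.8667 = 3.5/0.8667 = 4.038 cmH2O·s/L.
C = Vt/(Pplat − PEEP) = 535.0 / (7.6 − 1) = 535.0/6.6 = 81.061 mL/cmH2O.
τ = R × C = 4.038 × 0.08106 L/cmH2O = 0.3273 s.
t = −τ·ln(1 − 0.94) = −0.3273·ln(0.06) = 0.9208 s.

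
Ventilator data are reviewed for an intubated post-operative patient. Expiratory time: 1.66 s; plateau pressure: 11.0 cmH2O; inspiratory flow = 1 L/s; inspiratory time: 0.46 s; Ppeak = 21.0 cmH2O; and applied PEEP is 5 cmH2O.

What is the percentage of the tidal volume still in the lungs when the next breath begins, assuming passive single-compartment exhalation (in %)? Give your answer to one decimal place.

11.5

Vt = flow × Ti = 1 L/s × 0.46 s × 1000 mL/L = 460.0 mL.
R = (PIP − Pplat)/V̇ = (21.0 − 11.0) / 1 = 10.0/1 = 10.0 cmH2O·s/L.
C = Vt/(Pplat − PEEP) = 460.0 / (11.0 − 5) = 460.0/6.0 = 76.667 mL/cmH2O.
τ = R × C = 10.0 × 0.07667 L/cmH2O = 0.7667 s.
Fraction remaining at end-expiration = e^(−Te/τ) = e^(−1.66/0.7667) = 0.1147 → 11.47%.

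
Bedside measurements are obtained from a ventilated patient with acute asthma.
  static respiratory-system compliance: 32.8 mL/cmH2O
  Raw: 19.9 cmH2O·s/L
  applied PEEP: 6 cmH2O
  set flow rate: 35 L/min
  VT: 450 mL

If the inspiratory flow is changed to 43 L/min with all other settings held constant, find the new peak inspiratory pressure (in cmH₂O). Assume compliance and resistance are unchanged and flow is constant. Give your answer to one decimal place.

34.0

Flow: 35 L/min ÷ 60 = 0.5833 L/s.
New flow: 43 L/min ÷ 60 = 0.7167 L/s.
PIP = Vt/C + R·V̇ + PEEP (constant-flow equation of motion).
Only the resistive term changes: ΔPIP = R × ΔV̇ = 19.9 × (0.7167 − 0.5833) = 19.9 × 0.1334 = 2.655 cmH2O.
Original PIP = 450/32.8 + 19.9×0.5833 + 6 = 31.327 cmH2O; new PIP = 31.327 + (2.655) = 33.982 cmH2O.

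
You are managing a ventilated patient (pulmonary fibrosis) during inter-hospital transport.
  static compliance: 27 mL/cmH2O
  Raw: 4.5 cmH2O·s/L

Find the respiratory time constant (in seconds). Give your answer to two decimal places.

τ = R × C = 4.5 × 27 mL/cmH2O = 4.5 × 0.027 L/cmH2O = 0.1215 s.

0.12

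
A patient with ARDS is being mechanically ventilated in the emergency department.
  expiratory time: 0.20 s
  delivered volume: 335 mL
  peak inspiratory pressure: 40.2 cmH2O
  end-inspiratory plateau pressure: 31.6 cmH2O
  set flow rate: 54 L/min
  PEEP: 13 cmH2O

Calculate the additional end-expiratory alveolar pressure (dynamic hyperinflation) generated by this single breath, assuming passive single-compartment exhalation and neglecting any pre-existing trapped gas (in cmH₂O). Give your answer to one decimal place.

Flow: 54 L/min ÷ 60 = 0.9 L/s.
R = (PIP − Pplat)/V̇ = (40.2 − 31.6) / 0.9 = 8.6/0.9 = 9.556 cmH2O·s/L.
C = Vt/(Pplat − PEEP) = 335.0 / (31.6 − 13) = 335.0/18.6 = 18.011 mL/cmH2O.
τ = R × C = 9.556 × 0.01801 L/cmH2O = 0.1721 s.
Fraction remaining = e^(−Te/τ) = e^(−0.20/0.1721) = 0.3128; trapped volume = 335.0 × 0.3128 = 104.79 mL.
Additional alveolar pressure from trapping ≈ V_trapped / C = 104.79 / 18.011 = 5.818 cmH2O.

5.8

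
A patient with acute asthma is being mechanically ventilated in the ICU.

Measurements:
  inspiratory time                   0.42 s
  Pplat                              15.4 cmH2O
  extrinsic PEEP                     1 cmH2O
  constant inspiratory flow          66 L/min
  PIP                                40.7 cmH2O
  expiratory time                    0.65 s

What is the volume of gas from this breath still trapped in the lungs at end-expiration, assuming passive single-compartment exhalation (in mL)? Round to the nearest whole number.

Flow: 66 L/min ÷ 60 = 1.1 L/s.
Vt = flow × Ti = 1.1 L/s × 0.42 s × 1000 mL/L = 462.0 mL.
R = (PIP − Pplat)/V̇ = (40.7 − 15.4) / 1.1 = 25.3/1.1 = 23.0 cmH2O·s/L.
C = Vt/(Pplat − PEEP) = 462.0 / (15.4 − 1) = 462.0/14.4 = 32.083 mL/cmH2O.
τ = R × C = 23.0 × 0.03208 L/cmH2O = 0.7378 s.
Fraction remaining = e^(−Te/τ) = e^(−0.65/0.7378) = 0.4144.
Trapped volume = 462.0 × 0.4144 = 191.45 mL.

191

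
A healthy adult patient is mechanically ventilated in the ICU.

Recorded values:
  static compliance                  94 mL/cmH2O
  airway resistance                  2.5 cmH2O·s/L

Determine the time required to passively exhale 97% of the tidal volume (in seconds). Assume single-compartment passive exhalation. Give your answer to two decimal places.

τ = R × C = 2.5 × 94 mL/cmH2O = 2.5 × 0.094 L/cmH2O = 0.235 s.
Exhaled fraction f = 1 − e^(−t/τ) → t = −τ·ln(1 − f) = −0.235·ln(0.03) = 0.824 s.

0.82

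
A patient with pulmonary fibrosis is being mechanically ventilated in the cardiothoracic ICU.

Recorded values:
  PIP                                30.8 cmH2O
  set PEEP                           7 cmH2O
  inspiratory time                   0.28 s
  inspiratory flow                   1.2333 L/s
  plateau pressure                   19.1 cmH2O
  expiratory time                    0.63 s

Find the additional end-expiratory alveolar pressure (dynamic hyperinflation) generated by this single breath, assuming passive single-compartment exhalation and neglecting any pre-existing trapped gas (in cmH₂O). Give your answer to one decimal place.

Vt = flow × Ti = 1.2333 L/s × 0.28 s × 1000 mL/L = 345.32 mL.
R = (PIP − Pplat)/V̇ = (30.8 − 19.1) / 1.2333 = 11.7/1.2333 = 9.487 cmH2O·s/L.
C = Vt/(Pplat − PEEP) = 345.32 / (19.1 − 7) = 345.32/12.1 = 28.539 mL/cmH2O.
τ = R × C = 9.487 × 0.02854 L/cmH2O = 0.2708 s.
Fraction remaining = e^(−Te/τ) = e^(−0.63/0.2708) = 0.09764; trapped volume = 345.32 × 0.09764 = 33.717 mL.
Additional alveolar pressure from trapping ≈ V_trapped / C = 33.717 / 28.539 = 1.181 cmH2O.

1.2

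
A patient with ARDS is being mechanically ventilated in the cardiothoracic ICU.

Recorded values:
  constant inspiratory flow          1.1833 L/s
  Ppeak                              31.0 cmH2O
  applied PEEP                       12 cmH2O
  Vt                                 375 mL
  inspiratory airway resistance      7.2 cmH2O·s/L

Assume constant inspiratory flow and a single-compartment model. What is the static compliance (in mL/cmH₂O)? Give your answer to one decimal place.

Equation of motion (constant flow): PIP = Vt/C + R·V̇ + PEEP.
Vt/C = PIP − R·V̇ − PEEP = 31.0 − 7.2×1.1833 − 12 = 31.0 − 8.52 − 12 = 10.48 cmH2O.
C = Vt / 10.48 = 375 / 10.48 = 35.782 mL/cmH2O.

35.8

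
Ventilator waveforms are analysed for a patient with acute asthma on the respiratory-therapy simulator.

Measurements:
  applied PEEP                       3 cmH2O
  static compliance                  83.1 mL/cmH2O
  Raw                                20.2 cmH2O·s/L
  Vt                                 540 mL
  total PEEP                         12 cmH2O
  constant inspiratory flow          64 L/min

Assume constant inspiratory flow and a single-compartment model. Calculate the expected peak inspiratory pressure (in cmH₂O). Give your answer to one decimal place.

40.0

Flow: 64 L/min ÷ 60 = 1.0667 L/s.
Total PEEP = 12 cmH2O (set 3 + intrinsic 9); this is the baseline alveolar pressure.
Equation of motion (constant flow): PIP = Vt/C + R·V̇ + PEEP.
PIP = 540/83.1 + 20.2×1.0667 + 12 = 6.498 + 21.547 + 12 = 40.045 cmH2O.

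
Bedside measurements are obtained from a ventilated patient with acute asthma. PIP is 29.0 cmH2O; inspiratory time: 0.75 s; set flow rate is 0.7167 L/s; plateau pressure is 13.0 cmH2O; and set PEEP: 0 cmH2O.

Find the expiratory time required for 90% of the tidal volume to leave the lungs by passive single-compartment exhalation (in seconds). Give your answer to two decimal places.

Vt = flow × Ti = 0.7167 L/s × 0.75 s × 1000 mL/L = 537.53 mL.
R = (PIP − Pplat)/V̇ = (29.0 − 13.0) / 0.7167 = 16.0/0.7167 = 22.325 cmH2O·s/L.
C = Vt/(Pplat − PEEP) = 537.53 / (13.0 − 0) = 537.53/13.0 = 41.348 mL/cmH2O.
τ = R × C = 22.325 × 0.04135 L/cmH2O = 0.9231 s.
t = −τ·ln(1 − 0.90) = −0.9231·ln(0.1) = 2.126 s.

2.13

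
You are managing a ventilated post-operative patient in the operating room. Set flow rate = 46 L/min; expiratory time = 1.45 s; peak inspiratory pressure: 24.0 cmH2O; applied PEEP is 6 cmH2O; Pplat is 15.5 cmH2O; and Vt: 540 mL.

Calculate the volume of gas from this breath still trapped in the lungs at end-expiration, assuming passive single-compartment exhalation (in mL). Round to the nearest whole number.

Flow: 46 L/min ÷ 60 = 0.7667 L/s.
R = (PIP − Pplat)/V̇ = (24.0 − 15.5) / 0.7667 = 8.5/0.7667 = 11.086 cmH2O·s/L.
C = Vt/(Pplat − PEEP) = 540.0 / (15.5 − 6) = 540.0/9.5 = 56.842 mL/cmH2O.
τ = R × C = 11.086 × 0.05684 L/cmH2O = 0.6301 s.
Fraction remaining = e^(−Te/τ) = e^(−1.45/0.6301) = 0.1001.
Trapped volume = 540.0 × 0.1001 = 54.054 mL.

54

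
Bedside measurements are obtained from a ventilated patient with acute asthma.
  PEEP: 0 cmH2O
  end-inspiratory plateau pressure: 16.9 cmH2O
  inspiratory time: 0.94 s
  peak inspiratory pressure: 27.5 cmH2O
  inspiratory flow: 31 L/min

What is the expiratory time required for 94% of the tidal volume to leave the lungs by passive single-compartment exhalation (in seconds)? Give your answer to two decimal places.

Flow: 31 L/min ÷ 60 = 0.5167 L/s.
Vt = flow × Ti = 0.5167 L/s × 0.94 s × 1000 mL/L = 485.7 mL.
R = (PIP − Pplat)/V̇ = (27.5 − 16.9) / 0.5167 = 10.6/0.5167 = 20.515 cmH2O·s/L.
C = Vt/(Pplat − PEEP) = 485.7 / (16.9 − 0) = 485.7/16.9 = 28.74 mL/cmH2O.
τ = R × C = 20.515 × 0.02874 L/cmH2O = 0.5896 s.
t = −τ·ln(1 − 0.94) = −0.5896·ln(0.06) = 1.659 s.

1.66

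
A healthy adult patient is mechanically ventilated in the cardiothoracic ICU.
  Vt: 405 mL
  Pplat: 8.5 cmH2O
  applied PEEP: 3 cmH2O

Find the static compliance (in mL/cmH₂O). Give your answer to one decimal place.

Cstat = Vt / (Pplat − PEEP) = 405 / (8.5 − 3) = 405 / 5.5 = 73.636 mL/cmH2O.

73.6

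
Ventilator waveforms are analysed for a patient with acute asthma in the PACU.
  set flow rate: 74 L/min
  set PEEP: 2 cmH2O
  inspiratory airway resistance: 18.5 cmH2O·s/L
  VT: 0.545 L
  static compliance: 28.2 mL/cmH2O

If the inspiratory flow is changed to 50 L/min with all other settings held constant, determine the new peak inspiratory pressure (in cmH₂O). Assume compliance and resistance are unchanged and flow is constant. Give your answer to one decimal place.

Flow: 74 L/min ÷ 60 = 1.2333 L/s.
New flow: 50 L/min ÷ 60 = 0.8333 L/s.
PIP = Vt/C + R·V̇ + PEEP (constant-flow equation of motion).
Only the resistive term changes: ΔPIP = R × ΔV̇ = 18.5 × (0.8333 − 1.2333) = 18.5 × -0.4 = -7.4 cmH2O.
Original PIP = 545/28.2 + 18.5×1.2333 + 2 = 44.142 cmH2O; new PIP = 44.142 + (-7.4) = 36.742 cmH2O.

36.7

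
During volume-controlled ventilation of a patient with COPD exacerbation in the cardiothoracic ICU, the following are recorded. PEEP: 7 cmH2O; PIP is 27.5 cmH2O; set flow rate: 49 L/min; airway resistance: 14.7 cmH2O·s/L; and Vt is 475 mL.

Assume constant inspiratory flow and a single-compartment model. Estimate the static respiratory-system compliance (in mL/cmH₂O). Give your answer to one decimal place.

Flow: 49 L/min ÷ 60 = 0.8167 L/s.
Equation of motion (constant flow): PIP = Vt/C + R·V̇ + PEEP.
Vt/C = PIP − R·V̇ − PEEP = 27.5 − 14.7×0.8167 − 7 = 27.5 − 12.005 − 7 = 8.495 cmH2O.
C = Vt / 8.495 = 475 / 8.495 = 55.915 mL/cmH2O.

55.9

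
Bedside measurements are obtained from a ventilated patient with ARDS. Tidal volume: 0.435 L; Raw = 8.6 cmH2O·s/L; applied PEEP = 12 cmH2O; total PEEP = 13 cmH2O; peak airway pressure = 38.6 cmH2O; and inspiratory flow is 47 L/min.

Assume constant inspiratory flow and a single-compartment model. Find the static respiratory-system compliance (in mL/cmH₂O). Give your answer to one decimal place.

23.1

Flow: 47 L/min ÷ 60 = 0.7833 L/s.
Total PEEP = 13 cmH2O (set 12 + intrinsic 1); this is the baseline alveolar pressure.
Equation of motion (constant flow): PIP = Vt/C + R·V̇ + PEEP.
Vt/C = PIP − R·V̇ − PEEP = 38.6 − 8.6×0.7833 − 13 = 38.6 − 6.736 − 13 = 18.864 cmH2O.
C = Vt / 18.864 = 435 / 18.864 = 23.06 mL/cmH2O.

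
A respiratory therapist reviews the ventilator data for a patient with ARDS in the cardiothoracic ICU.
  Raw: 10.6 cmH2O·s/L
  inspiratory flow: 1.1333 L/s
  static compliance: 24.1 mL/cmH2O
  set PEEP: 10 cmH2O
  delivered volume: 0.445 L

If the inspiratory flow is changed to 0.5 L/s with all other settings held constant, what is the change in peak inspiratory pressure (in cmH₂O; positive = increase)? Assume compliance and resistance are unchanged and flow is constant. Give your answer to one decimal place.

-6.7

PIP = Vt/C + R·V̇ + PEEP (constant-flow equation of motion).
Only the resistive term changes: ΔPIP = R × ΔV̇ = 10.6 × (0.5 − 1.1333) = 10.6 × -0.6333 = -6.713 cmH2O.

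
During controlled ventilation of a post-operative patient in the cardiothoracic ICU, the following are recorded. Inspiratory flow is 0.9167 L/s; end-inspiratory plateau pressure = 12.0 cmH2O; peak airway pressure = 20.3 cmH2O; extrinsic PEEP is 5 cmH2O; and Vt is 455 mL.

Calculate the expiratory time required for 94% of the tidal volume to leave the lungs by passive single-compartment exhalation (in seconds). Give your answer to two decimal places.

R = (PIP − Pplat)/V̇ = (20.3 − 12.0) / 0.9167 = 8.3/0.9167 = 9.054 cmH2O·s/L.
C = Vt/(Pplat − PEEP) = 455.0 / (12.0 − 5) = 455.0/7.0 = 65.0 mL/cmH2O.
τ = R × C = 9.054 × 0.065 L/cmH2O = 0.5885 s.
t = −τ·ln(1 − 0.94) = −0.5885·ln(0.06) = 1.656 s.

1.66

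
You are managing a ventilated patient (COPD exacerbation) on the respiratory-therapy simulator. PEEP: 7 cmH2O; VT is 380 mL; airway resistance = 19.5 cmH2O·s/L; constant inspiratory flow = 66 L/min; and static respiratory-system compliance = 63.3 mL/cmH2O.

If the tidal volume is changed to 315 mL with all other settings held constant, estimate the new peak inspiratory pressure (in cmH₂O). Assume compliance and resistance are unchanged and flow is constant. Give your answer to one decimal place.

33.4

Flow: 66 L/min ÷ 60 = 1.1 L/s.
PIP = Vt/C + R·V̇ + PEEP (constant-flow equation of motion).
Only the elastic term changes: ΔPIP = ΔVt / C = (315 − 380) / 63.3 = -1.027 cmH2O.
Original PIP = 380/63.3 + 19.5×1.1 + 7 = 34.453 cmH2O; new PIP = 34.453 + (-1.027) = 33.426 cmH2O.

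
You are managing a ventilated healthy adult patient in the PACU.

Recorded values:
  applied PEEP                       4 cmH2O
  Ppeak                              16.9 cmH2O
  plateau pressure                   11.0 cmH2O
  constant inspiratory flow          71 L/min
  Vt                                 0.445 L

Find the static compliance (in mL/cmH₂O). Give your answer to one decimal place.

63.6

Cstat = Vt / (Pplat − PEEP) = 445 / (11.0 − 4) = 445 / 7.0 = 63.571 mL/cmH2O.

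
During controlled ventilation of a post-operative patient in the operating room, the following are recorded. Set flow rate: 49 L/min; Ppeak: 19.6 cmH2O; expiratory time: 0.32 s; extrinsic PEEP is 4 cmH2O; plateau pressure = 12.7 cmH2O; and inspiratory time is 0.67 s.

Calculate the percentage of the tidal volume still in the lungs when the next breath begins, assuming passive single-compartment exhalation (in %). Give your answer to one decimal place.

Flow: 49 L/min ÷ 60 = 0.8167 L/s.
Vt = flow × Ti = 0.8167 L/s × 0.67 s × 1000 mL/L = 547.19 mL.
R = (PIP − Pplat)/V̇ = (19.6 − 12.7) / 0.8167 = 6.9/0.8167 = 8.449 cmH2O·s/L.
C = Vt/(Pplat − PEEP) = 547.19 / (12.7 − 4) = 547.19/8.7 = 62.895 mL/cmH2O.
τ = R × C = 8.449 × 0.0629 L/cmH2O = 0.5314 s.
Fraction remaining at end-expiration = e^(−Te/τ) = e^(−0.32/0.5314) = 0.5476 → 54.76%.

54.8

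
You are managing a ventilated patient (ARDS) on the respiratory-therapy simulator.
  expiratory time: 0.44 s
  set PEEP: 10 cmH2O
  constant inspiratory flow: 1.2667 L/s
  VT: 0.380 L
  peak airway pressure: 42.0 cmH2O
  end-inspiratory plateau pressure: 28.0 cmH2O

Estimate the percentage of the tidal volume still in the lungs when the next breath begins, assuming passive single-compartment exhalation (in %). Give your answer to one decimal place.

15.2

R = (PIP − Pplat)/V̇ = (42.0 − 28.0) / 1.2667 = 14.0/1.2667 = 11.052 cmH2O·s/L.
C = Vt/(Pplat − PEEP) = 380.0 / (28.0 − 10) = 380.0/18.0 = 21.111 mL/cmH2O.
τ = R × C = 11.052 × 0.02111 L/cmH2O = 0.2333 s.
Fraction remaining at end-expiration = e^(−Te/τ) = e^(−0.44/0.2333) = 0.1517 → 15.17%.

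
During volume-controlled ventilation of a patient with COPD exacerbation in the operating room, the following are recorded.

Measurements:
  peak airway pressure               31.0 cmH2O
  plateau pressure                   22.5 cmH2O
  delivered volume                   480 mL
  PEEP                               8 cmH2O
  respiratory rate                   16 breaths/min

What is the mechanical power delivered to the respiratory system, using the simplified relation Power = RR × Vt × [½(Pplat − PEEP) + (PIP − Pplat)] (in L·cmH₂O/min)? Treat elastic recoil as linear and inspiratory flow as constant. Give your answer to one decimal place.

121.0

Per-breath work = Vt × [½(Pplat−PEEP) + (PIP−Pplat)] = 0.480 × [0.5×14.5 + 8.5] = 0.480 × 15.75 = 7.56 L·cmH2O.
Power = 16 × 7.56 = 120.96 L·cmH2O/min.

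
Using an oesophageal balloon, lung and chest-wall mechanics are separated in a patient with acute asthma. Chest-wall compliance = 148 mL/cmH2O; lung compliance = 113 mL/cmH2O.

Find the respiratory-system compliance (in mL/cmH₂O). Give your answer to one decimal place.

64.1

Lung and chest wall are elastances in series: 1/Crs = 1/CL + 1/Ccw.
1/Crs = 1/113 + 1/148 = 0.01561.
Crs = 64.061 mL/cmH2O.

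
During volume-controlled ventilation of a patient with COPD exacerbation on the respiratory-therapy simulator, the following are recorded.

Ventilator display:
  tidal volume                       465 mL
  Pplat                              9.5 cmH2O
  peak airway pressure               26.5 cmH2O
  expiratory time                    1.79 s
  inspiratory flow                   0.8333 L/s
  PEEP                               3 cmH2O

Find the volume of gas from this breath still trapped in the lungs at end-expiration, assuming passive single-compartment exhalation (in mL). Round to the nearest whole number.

R = (PIP − Pplat)/V̇ = (26.5 − 9.5) / 0.8333 = 17.0/0.8333 = 20.401 cmH2O·s/L.
C = Vt/(Pplat − PEEP) = 465.0 / (9.5 − 3) = 465.0/6.5 = 71.538 mL/cmH2O.
τ = R × C = 20.401 × 0.07154 L/cmH2O = 1.459 s.
Fraction remaining = e^(−Te/τ) = e^(−1.79/1.459) = 0.2932.
Trapped volume = 465.0 × 0.2932 = 136.34 mL.

136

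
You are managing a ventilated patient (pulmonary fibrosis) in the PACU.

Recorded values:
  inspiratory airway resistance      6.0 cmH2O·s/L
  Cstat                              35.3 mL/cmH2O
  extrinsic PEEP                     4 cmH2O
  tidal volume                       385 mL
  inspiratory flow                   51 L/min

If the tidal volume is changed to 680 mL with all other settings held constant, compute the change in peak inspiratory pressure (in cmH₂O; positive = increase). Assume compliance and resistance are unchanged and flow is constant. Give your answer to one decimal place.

8.4

PIP = Vt/C + R·V̇ + PEEP (constant-flow equation of motion).
Only the elastic term changes: ΔPIP = ΔVt / C = (680 − 385) / 35.3 = 8.357 cmH2O.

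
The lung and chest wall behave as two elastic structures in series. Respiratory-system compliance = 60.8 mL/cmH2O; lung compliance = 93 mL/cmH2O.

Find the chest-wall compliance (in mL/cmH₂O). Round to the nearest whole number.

176

1/Ccw = 1/Crs − 1/CL.
1/Ccw = 1/60.8 − 1/93 = 0.005695.
Ccw = 175.59 mL/cmH2O.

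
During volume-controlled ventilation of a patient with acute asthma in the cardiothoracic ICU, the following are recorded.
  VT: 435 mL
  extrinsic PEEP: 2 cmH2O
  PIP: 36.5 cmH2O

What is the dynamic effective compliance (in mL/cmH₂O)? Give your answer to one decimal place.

12.6

Dynamic compliance = Vt / (PIP − PEEP) = 435 / (36.5 − 2) = 435 / 34.5 = 12.609 mL/cmH2O.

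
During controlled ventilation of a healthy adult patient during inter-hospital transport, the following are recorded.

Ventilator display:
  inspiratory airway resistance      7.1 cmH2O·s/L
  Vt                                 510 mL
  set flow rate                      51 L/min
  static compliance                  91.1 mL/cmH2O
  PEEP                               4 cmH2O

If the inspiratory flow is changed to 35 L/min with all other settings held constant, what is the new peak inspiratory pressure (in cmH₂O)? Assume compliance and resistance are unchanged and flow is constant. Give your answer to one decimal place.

Flow: 51 L/min ÷ 60 = 0.85 L/s.
New flow: 35 L/min ÷ 60 = 0.5833 L/s.
PIP = Vt/C + R·V̇ + PEEP (constant-flow equation of motion).
Only the resistive term changes: ΔPIP = R × ΔV̇ = 7.1 × (0.5833 − 0.85) = 7.1 × -0.2667 = -1.894 cmH2O.
Original PIP = 510/91.1 + 7.1×0.85 + 4 = 15.633 cmH2O; new PIP = 15.633 + (-1.894) = 13.739 cmH2O.

13.7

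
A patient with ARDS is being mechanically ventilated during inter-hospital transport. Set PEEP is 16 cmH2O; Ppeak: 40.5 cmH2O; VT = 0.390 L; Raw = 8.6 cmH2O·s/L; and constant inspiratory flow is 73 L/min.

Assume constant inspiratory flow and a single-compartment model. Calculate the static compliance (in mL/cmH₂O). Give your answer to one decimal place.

27.8

Flow: 73 L/min ÷ 60 = 1.2167 L/s.
Equation of motion (constant flow): PIP = Vt/C + R·V̇ + PEEP.
Vt/C = PIP − R·V̇ − PEEP = 40.5 − 8.6×1.2167 − 16 = 40.5 − 10.464 − 16 = 14.036 cmH2O.
C = Vt / 14.036 = 390 / 14.036 = 27.786 mL/cmH2O.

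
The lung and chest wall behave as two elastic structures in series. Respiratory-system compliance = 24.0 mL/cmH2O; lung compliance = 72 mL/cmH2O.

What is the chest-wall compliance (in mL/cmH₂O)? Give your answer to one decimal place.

36.0

1/Ccw = 1/Crs − 1/CL.
1/Ccw = 1/24.0 − 1/72 = 0.02778.
Ccw = 35.997 mL/cmH2O.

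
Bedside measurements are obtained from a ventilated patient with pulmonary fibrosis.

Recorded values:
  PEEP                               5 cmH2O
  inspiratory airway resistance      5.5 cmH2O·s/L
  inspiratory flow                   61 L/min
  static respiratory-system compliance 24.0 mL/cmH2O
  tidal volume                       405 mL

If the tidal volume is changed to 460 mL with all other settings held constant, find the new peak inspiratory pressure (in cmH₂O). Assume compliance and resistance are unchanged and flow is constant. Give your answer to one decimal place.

29.8

Flow: 61 L/min ÷ 60 = 1.0167 L/s.
PIP = Vt/C + R·V̇ + PEEP (constant-flow equation of motion).
Only the elastic term changes: ΔPIP = ΔVt / C = (460 − 405) / 24.0 = 2.292 cmH2O.
Original PIP = 405/24.0 + 5.5×1.0167 + 5 = 27.467 cmH2O; new PIP = 27.467 + (2.292) = 29.759 cmH2O.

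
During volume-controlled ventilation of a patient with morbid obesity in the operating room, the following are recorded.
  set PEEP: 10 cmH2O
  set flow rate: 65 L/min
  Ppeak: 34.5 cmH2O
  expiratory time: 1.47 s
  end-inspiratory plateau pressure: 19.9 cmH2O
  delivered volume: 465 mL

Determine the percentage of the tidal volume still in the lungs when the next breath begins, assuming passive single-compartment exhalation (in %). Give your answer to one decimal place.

9.8

Flow: 65 L/min ÷ 60 = 1.0833 L/s.
R = (PIP − Pplat)/V̇ = (34.5 − 19.9) / 1.0833 = 14.6/1.0833 = 13.477 cmH2O·s/L.
C = Vt/(Pplat − PEEP) = 465.0 / (19.9 − 10) = 465.0/9.9 = 46.97 mL/cmH2O.
τ = R × C = 13.477 × 0.04697 L/cmH2O = 0.633 s.
Fraction remaining at end-expiration = e^(−Te/τ) = e^(−1.47/0.633) = 0.09805 → 9.805%.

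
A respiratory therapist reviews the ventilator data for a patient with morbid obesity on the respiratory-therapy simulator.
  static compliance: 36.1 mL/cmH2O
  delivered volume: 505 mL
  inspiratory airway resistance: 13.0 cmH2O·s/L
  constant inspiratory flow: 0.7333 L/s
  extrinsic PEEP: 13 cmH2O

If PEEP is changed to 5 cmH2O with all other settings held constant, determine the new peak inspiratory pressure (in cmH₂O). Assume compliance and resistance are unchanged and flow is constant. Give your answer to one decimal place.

28.5

PIP = Vt/C + R·V̇ + PEEP (constant-flow equation of motion).
Only the baseline term changes: ΔPIP = ΔPEEP = 5 − 13 = -8.0 cmH2O.
Original PIP = 505/36.1 + 13.0×0.7333 + 13 = 36.522 cmH2O; new PIP = 36.522 + (-8.0) = 28.522 cmH2O.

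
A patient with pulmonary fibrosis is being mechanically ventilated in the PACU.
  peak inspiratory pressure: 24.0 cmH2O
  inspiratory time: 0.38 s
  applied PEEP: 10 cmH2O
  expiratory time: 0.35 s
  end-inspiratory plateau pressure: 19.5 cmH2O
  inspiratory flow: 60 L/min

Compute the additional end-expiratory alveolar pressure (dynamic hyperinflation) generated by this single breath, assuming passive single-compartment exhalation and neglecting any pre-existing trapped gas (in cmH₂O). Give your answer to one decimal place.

Flow: 60 L/min ÷ 60 = 1 L/s.
Vt = flow × Ti = 1 L/s × 0.38 s × 1000 mL/L = 380.0 mL.
R = (PIP − Pplat)/V̇ = (24.0 − 19.5) / 1 = 4.5/1 = 4.5 cmH2O·s/L.
C = Vt/(Pplat − PEEP) = 380.0 / (19.5 − 10) = 380.0/9.5 = 40.0 mL/cmH2O.
τ = R × C = 4.5 × 0.04 L/cmH2O = 0.18 s.
Fraction remaining = e^(−Te/τ) = e^(−0.35/0.18) = 0.1431; trapped volume = 380.0 × 0.1431 = 54.378 mL.
Additional alveolar pressure from trapping ≈ V_trapped / C = 54.378 / 40.0 = 1.359 cmH2O.

1.4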